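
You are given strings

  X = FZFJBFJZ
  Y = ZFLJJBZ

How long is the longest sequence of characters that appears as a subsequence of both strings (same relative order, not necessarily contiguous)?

5

Let dp[i][j] be the LCS length of the first i characters of X and the first j characters of Y. dp[i][j] = dp[i-1][j-1]+1 when the i-th and j-th characters match, else max(dp[i-1][j], dp[i][j-1]).
    ·  Z  F  L  J  J  B  Z
 ·  0  0  0  0  0  0  0  0
 F  0  0  1  1  1  1  1  1
 Z  0  1  1  1  1  1  1  2
 F  0  1  2  2  2  2  2  2
 J  0  1  2  2  3  3  3  3
 B  0  1  2  2  3  3  4  4
 F  0  1  2  2  3  3  4  4
 J  0  1  2  2  3  4  4  4
 Z  0  1  2  2  3  4  4  5
dp[8][7] = 5. One LCS (by backtracking along matches): ZFJBZ.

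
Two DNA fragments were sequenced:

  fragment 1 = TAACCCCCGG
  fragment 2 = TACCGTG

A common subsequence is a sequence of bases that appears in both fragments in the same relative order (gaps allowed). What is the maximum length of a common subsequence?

6

Let dp[i][j] be the LCS length of the first i bases of fragment 1 and the first j bases of fragment 2. dp[i][j] = dp[i-1][j-1]+1 when the i-th and j-th bases match, else max(dp[i-1][j], dp[i][j-1]).
    ·  T  A  C  C  G  T  G
 ·  0  0  0  0  0  0  0  0
 T  0  1  1  1  1  1  1  1
 A  0  1  2  2  2  2  2  2
 A  0  1  2  2  2  2  2  2
 C  0  1  2  3  3  3  3  3
 C  0  1  2  3  4  4  4  4
 C  0  1  2  3  4  4  4  4
 C  0  1  2  3  4  4  4  4
 C  0  1  2  3  4  4  4  4
 G  0  1  2  3  4  5  5  5
 G  0  1  2  3  4  5  5  6
dp[10][7] = 6. One LCS (by backtracking along matches): TACCGG.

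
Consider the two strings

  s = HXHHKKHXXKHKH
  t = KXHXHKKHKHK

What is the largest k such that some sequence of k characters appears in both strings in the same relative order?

Match H at s[1]=t[3]; then X at s[2]=t[4]; then H at s[4]=t[5]; then K at s[5]=t[6]; then K at s[6]=t[7]; then H at s[7]=t[8]; then K at s[10]=t[9]; then H at s[11]=t[10]; then K at s[12]=t[11] — 9 characters in the same relative order in both, and the DP table's final entry dp[13][11] is also 9, so no common subsequence is longer.

9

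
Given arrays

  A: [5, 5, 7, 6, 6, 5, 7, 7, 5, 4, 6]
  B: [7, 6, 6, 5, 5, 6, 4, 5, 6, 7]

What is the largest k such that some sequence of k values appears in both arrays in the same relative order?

One common subsequence of length 7: 7 (A #3, B #1), 6 (A #4, B #2), 6 (A #5, B #3), 5 (A #6, B #4), 5 (A #9, B #5), 4 (A #10, B #7), 6 (A #11, B #9), and the DP table's final entry dp[11][10] is also 7, so no common subsequence is longer.

7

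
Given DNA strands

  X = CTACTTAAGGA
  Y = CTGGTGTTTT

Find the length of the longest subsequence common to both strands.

4

Taking C at X[1]=Y[1], T at X[2]=Y[8], T at X[5]=Y[9], T at X[6]=Y[10] gives a common subsequence of length 4. The LCS DP gives dp[11][10] = 4, so this is optimal.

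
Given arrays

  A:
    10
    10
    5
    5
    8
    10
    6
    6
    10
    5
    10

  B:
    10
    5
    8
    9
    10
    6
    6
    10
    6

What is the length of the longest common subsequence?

7

One common subsequence of length 7: 10 at A[2]=B[1] → 5 at A[4]=B[2] → 8 at A[5]=B[3] → 10 at A[6]=B[5] → 6 at A[7]=B[6] → 6 at A[8]=B[7] → 10 at A[9]=B[8], and the DP table's final entry dp[11][9] is also 7, so no common subsequence is longer.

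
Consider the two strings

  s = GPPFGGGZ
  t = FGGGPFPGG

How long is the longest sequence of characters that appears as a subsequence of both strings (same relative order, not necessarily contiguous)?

5

Match G [1,4], then P [2,5], then P [3,7], then G [6,8], then G [7,9] — 5 characters in the same relative order in both. Since dp[8][9] = 5, nothing longer is possible.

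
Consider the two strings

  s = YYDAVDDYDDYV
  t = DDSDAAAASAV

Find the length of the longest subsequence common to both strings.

4

Let dp[i][j] be the LCS length of the first i characters of s and the first j characters of t. dp[i][j] = dp[i-1][j-1]+1 when the i-th and j-th characters match, else max(dp[i-1][j], dp[i][j-1]).
    ·  D  D  S  D  A  A  A  A  S  A  V
 ·  0  0  0  0  0  0  0  0  0  0  0  0
 Y  0  0  0  0  0  0  0  0  0  0  0  0
 Y  0  0  0  0  0  0  0  0  0  0  0  0
 D  0  1  1  1  1  1  1  1  1  1  1  1
 A  0  1  1  1  1  2  2  2  2  2  2  2
 V  0  1  1  1  1  2  2  2  2  2  2  3
 D  0  1  2  2  2  2  2  2  2  2  2  3
 D  0  1  2  2  3  3  3  3  3  3  3  3
 Y  0  1  2  2  3  3  3  3  3  3  3  3
 D  0  1  2  2  3  3  3  3  3  3  3  3
 D  0  1  2  2  3  3  3  3  3  3  3  3
 Y  0  1  2  2  3  3  3  3  3  3  3  3
 V  0  1  2  2  3  3  3  3  3  3  3  4
dp[12][11] = 4. One LCS (by backtracking along matches): DDDV.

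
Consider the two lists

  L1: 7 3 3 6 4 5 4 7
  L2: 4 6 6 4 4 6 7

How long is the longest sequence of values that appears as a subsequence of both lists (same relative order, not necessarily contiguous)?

Let dp[i][j] be the LCS length of the first i values of L1 and the first j values of L2. dp[i][j] = dp[i-1][j-1]+1 when the i-th and j-th values match, else max(dp[i-1][j], dp[i][j-1]).
    ·  4  6  6  4  4  6  7
 ·  0  0  0  0  0  0  0  0
 7  0  0  0  0  0  0  0  1
 3  0  0  0  0  0  0  0  1
 3  0  0  0  0  0  0  0  1
 6  0  0  1  1  1  1  1  1
 4  0  1  1  1  2  2  2  2
 5  0  1  1  1  2  2  2  2
 4  0  1  1  1  2  3  3  3
 7  0  1  1  1  2  3  3  4
dp[8][7] = 4. One LCS (by backtracking along matches): 6, 4, 4, 7.

4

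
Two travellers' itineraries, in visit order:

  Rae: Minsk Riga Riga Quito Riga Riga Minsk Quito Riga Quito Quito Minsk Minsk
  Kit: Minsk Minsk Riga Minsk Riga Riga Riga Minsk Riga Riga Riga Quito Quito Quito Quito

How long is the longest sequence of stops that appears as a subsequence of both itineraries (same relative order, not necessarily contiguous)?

9

One common subsequence of length 9: Minsk [1,2]; then Riga [2,3]; then Riga [3,5]; then Riga [5,6]; then Riga [6,7]; then Minsk [7,8]; then Quito [8,13]; then Quito [10,14]; then Quito [11,15]. Since dp[13][15] = 9, nothing longer is possible.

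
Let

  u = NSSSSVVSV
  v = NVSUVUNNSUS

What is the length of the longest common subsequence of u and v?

Match N at u[1]=v[1], S at u[2]=v[3], S at u[3]=v[9], S at u[8]=v[11] — 4 characters in the same relative order in both. dp[9][11] = 4 confirms this is the maximum.

4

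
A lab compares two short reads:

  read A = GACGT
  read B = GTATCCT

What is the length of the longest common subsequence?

Taking G (read A #1, read B #1), A (read A #2, read B #3), C (read A #3, read B #6), T (read A #5, read B #7) gives a common subsequence of length 4, and the DP table's final entry dp[5][7] is also 4, so no common subsequence is longer.

4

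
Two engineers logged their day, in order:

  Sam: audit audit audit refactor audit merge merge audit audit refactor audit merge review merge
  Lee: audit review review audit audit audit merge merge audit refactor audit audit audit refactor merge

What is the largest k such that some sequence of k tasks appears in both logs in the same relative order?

10

One common subsequence of length 10: audit (Sam #1, Lee #1), then audit (Sam #2, Lee #4), then audit (Sam #3, Lee #5), then audit (Sam #5, Lee #6), then merge (Sam #6, Lee #7), then merge (Sam #7, Lee #8), then audit (Sam #8, Lee #12), then audit (Sam #9, Lee #13), then refactor (Sam #10, Lee #14), then merge (Sam #14, Lee #15), and the DP table's final entry dp[14][15] is also 10, so no common subsequence is longer.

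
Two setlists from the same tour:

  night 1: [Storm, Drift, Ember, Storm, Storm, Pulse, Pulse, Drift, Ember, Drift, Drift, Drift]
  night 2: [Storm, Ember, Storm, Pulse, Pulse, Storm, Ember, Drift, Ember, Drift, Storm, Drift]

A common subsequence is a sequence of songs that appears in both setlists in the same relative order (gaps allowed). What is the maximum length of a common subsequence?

Taking Storm (night 1 #1, night 2 #1), then Ember (night 1 #3, night 2 #2), then Storm (night 1 #5, night 2 #3), then Pulse (night 1 #6, night 2 #4), then Pulse (night 1 #7, night 2 #5), then Drift (night 1 #8, night 2 #8), then Ember (night 1 #9, night 2 #9), then Drift (night 1 #10, night 2 #10), then Drift (night 1 #12, night 2 #12) gives a common subsequence of length 9, and the DP table's final entry dp[12][12] is also 9, so no common subsequence is longer.

9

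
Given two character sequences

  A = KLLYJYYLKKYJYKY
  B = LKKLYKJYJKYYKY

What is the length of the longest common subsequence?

10

Match K at A[1]=B[3]; then L at A[3]=B[4]; then Y at A[4]=B[5]; then J at A[5]=B[7]; then Y at A[6]=B[8]; then K at A[10]=B[10]; then Y at A[11]=B[11]; then Y at A[13]=B[12]; then K at A[14]=B[13]; then Y at A[15]=B[14] — 10 characters in the same relative order in both. The LCS DP gives dp[15][14] = 10, so this is optimal.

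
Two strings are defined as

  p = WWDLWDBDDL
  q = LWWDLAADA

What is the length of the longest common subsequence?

5

Let dp[i][j] be the LCS length of the first i characters of p and the first j characters of q. dp[i][j] = dp[i-1][j-1]+1 when the i-th and j-th characters match, else max(dp[i-1][j], dp[i][j-1]).
    ·  L  W  W  D  L  A  A  D  A
 ·  0  0  0  0  0  0  0  0  0  0
 W  0  0  1  1  1  1  1  1  1  1
 W  0  0  1  2  2  2  2  2  2  2
 D  0  0  1  2  3  3  3  3  3  3
 L  0  1  1  2  3  4  4  4  4  4
 W  0  1  2  2  3  4  4  4  4  4
 D  0  1  2  2  3  4  4  4  5  5
 B  0  1  2  2  3  4  4  4  5  5
 D  0  1  2  2  3  4  4  4  5  5
 D  0  1  2  2  3  4  4  4  5  5
 L  0  1  2  2  3  4  4  4  5  5
dp[10][9] = 5. One LCS (by backtracking along matches): WWDLD.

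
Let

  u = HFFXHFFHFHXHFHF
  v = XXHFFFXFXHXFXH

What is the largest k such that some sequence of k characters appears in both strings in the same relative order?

Pick H (u #1, v #3), F (u #2, v #5), F (u #3, v #6), X (u #4, v #7), F (u #6, v #8), H (u #8, v #10), F (u #9, v #12), X (u #11, v #13), H (u #14, v #14); all 9 characters appear in both, in order. The LCS DP gives dp[15][14] = 9, so this is optimal.

9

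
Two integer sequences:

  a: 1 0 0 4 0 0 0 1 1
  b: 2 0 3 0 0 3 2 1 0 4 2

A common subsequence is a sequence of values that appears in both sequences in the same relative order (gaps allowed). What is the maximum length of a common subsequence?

Let dp[i][j] be the LCS length of the first i values of a and the first j values of b. dp[i][j] = dp[i-1][j-1]+1 when the i-th and j-th values match, else max(dp[i-1][j], dp[i][j-1]).
    ·  2  0  3  0  0  3  2  1  0  4  2
 ·  0  0  0  0  0  0  0  0  0  0  0  0
 1  0  0  0  0  0  0  0  0  1  1  1  1
 0  0  0  1  1  1  1  1  1  1  2  2  2
 0  0  0  1  1  2  2  2  2  2  2  2  2
 4  0  0  1  1  2  2  2  2  2  2  3  3
 0  0  0  1  1  2  3  3  3  3  3  3  3
 0  0  0  1  1  2  3  3  3  3  4  4  4
 0  0  0  1  1  2  3  3  3  3  4  4  4
 1  0  0  1  1  2  3  3  3  4  4  4  4
 1  0  0  1  1  2  3  3  3  4  4  4  4
dp[9][11] = 4. One LCS (by backtracking along matches): 0, 0, 0, 0.

4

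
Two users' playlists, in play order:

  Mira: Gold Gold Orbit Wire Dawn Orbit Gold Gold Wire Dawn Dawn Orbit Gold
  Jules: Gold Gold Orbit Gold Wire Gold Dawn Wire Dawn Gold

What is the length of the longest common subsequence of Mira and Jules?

Match Gold at Mira[1]=Jules[1], Gold at Mira[2]=Jules[2], Orbit at Mira[3]=Jules[3], Wire at Mira[4]=Jules[5], Dawn at Mira[5]=Jules[7], Wire at Mira[9]=Jules[8], Dawn at Mira[11]=Jules[9], Gold at Mira[13]=Jules[10] — 8 songs in the same relative order in both. The LCS DP gives dp[13][10] = 8, so this is optimal.

8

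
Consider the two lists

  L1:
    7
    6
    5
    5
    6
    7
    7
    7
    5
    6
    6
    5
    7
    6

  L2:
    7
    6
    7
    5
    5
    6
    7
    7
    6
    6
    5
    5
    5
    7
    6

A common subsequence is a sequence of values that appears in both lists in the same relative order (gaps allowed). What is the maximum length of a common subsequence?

Match 7 [1,1]; then 6 [2,2]; then 5 [3,4]; then 5 [4,5]; then 6 [5,6]; then 7 [7,7]; then 7 [8,8]; then 6 [10,9]; then 6 [11,10]; then 5 [12,13]; then 7 [13,14]; then 6 [14,15] — 12 values in the same relative order in both. The LCS DP gives dp[14][15] = 12, so this is optimal.

12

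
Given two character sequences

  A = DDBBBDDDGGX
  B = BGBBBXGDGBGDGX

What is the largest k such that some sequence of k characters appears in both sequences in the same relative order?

7

Taking B at A[3]=B[3], then B at A[4]=B[4], then B at A[5]=B[5], then D at A[6]=B[8], then D at A[8]=B[12], then G at A[10]=B[13], then X at A[11]=B[14] gives a common subsequence of length 7. The LCS DP gives dp[11][14] = 7, so this is optimal.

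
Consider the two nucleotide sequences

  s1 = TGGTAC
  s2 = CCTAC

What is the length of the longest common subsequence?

3

Taking T (s1 #4, s2 #3), then A (s1 #5, s2 #4), then C (s1 #6, s2 #5) gives a common subsequence of length 3. The LCS DP gives dp[6][5] = 3, so this is optimal.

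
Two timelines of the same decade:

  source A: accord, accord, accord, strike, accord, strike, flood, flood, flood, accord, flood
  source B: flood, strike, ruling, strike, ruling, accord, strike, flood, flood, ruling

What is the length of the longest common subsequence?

One common subsequence of length 5: strike [4,4], then accord [5,6], then strike [6,7], then flood [7,8], then flood [8,9]. The LCS DP gives dp[11][10] = 5, so this is optimal.

5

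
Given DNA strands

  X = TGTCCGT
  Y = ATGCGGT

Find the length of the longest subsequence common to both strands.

5

Let dp[i][j] be the LCS length of the first i bases of X and the first j bases of Y. dp[i][j] = dp[i-1][j-1]+1 when the i-th and j-th bases match, else max(dp[i-1][j], dp[i][j-1]).
    ·  A  T  G  C  G  G  T
 ·  0  0  0  0  0  0  0  0
 T  0  0  1  1  1  1  1  1
 G  0  0  1  2  2  2  2  2
 T  0  0  1  2  2  2  2  3
 C  0  0  1  2  3  3  3  3
 C  0  0  1  2  3  3  3  3
 G  0  0  1  2  3  4  4  4
 T  0  0  1  2  3  4  4  5
dp[7][7] = 5. One LCS (by backtracking along matches): TGCGT.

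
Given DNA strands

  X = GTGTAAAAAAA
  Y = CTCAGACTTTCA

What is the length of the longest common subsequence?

4

Match G at X[1]=Y[5] → T at X[2]=Y[9] → T at X[4]=Y[10] → A at X[11]=Y[12] — 4 bases in the same relative order in both. The LCS DP gives dp[11][12] = 4, so this is optimal.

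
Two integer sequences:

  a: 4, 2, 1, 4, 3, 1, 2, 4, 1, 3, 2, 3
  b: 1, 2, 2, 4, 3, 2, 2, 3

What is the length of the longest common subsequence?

6

Let dp[i][j] be the LCS length of the first i values of a and the first j values of b. dp[i][j] = dp[i-1][j-1]+1 when the i-th and j-th values match, else max(dp[i-1][j], dp[i][j-1]).
    ·  1  2  2  4  3  2  2  3
 ·  0  0  0  0  0  0  0  0  0
 4  0  0  0  0  1  1  1  1  1
 2  0  0  1  1  1  1  2  2  2
 1  0  1  1  1  1  1  2  2  2
 4  0  1  1  1  2  2  2  2  2
 3  0  1  1  1  2  3  3  3  3
 1  0  1  1  1  2  3  3  3  3
 2  0  1  2  2  2  3  4  4  4
 4  0  1  2  2  3  3  4  4  4
 1  0  1  2  2  3  3  4  4  4
 3  0  1  2  2  3  4  4  4  5
 2  0  1  2  3  3  4  5  5  5
 3  0  1  2  3  3  4  5  5  6
dp[12][8] = 6. One LCS (by backtracking along matches): 2, 4, 3, 2, 2, 3.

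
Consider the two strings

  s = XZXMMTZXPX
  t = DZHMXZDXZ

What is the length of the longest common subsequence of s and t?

Match X [1,5], Z [2,6], X [3,8], Z [7,9] — 4 characters in the same relative order in both. dp[10][9] = 4 confirms this is the maximum.

4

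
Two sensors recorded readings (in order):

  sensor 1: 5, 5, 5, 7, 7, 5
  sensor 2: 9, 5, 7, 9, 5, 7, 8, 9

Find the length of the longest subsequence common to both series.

Match 5 [1,2], then 5 [3,5], then 7 [4,6] — 3 values in the same relative order in both. Since dp[6][8] = 3, nothing longer is possible.

3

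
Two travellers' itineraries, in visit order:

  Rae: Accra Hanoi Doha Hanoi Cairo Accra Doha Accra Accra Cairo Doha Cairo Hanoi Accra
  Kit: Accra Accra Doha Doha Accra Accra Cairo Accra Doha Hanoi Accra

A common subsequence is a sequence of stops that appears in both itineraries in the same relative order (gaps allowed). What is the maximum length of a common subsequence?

9

Match Accra [1,2] → Doha [3,3] → Doha [7,4] → Accra [8,5] → Accra [9,6] → Cairo [10,7] → Doha [11,9] → Hanoi [13,10] → Accra [14,11] — 9 stops in the same relative order in both, and the DP table's final entry dp[14][11] is also 9, so no common subsequence is longer.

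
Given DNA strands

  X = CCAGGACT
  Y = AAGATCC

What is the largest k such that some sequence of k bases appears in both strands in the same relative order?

4

Let dp[i][j] be the LCS length of the first i bases of X and the first j bases of Y. dp[i][j] = dp[i-1][j-1]+1 when the i-th and j-th bases match, else max(dp[i-1][j], dp[i][j-1]).
    ·  A  A  G  A  T  C  C
 ·  0  0  0  0  0  0  0  0
 C  0  0  0  0  0  0  1  1
 C  0  0  0  0  0  0  1  2
 A  0  1  1  1  1  1  1  2
 G  0  1  1  2  2  2  2  2
 G  0  1  1  2  2  2  2  2
 A  0  1  2  2  3  3  3  3
 C  0  1  2  2  3  3  4  4
 T  0  1  2  2  3  4  4  4
dp[8][7] = 4. One LCS (by backtracking along matches): AGAC.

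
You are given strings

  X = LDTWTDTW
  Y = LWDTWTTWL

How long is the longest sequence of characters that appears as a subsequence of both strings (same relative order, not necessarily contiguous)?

7

Let dp[i][j] be the LCS length of the first i characters of X and the first j characters of Y. dp[i][j] = dp[i-1][j-1]+1 when the i-th and j-th characters match, else max(dp[i-1][j], dp[i][j-1]).
    ·  L  W  D  T  W  T  T  W  L
 ·  0  0  0  0  0  0  0  0  0  0
 L  0  1  1  1  1  1  1  1  1  1
 D  0  1  1  2  2  2  2  2  2  2
 T  0  1  1  2  3  3  3  3  3  3
 W  0  1  2  2  3  4  4  4  4  4
 T  0  1  2  2  3  4  5  5  5  5
 D  0  1  2  3  3  4  5  5  5  5
 T  0  1  2  3  4  4  5  6  6  6
 W  0  1  2  3  4  5  5  6  7  7
dp[8][9] = 7. One LCS (by backtracking along matches): LDTWTTW.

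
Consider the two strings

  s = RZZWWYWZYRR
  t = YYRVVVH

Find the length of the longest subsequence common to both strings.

3

Match Y (s #6, t #1) → Y (s #9, t #2) → R (s #10, t #3) — 3 characters in the same relative order in both, and the DP table's final entry dp[11][7] is also 3, so no common subsequence is longer.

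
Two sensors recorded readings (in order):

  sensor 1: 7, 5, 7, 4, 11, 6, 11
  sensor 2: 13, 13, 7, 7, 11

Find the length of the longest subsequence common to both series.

3

Match 7 at sensor 1[1]=sensor 2[3]; then 7 at sensor 1[3]=sensor 2[4]; then 11 at sensor 1[7]=sensor 2[5] — 3 values in the same relative order in both, and the DP table's final entry dp[7][5] is also 3, so no common subsequence is longer.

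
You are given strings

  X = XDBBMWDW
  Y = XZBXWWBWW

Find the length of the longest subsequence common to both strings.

Pick X at X[1]=Y[1]; then B at X[3]=Y[3]; then B at X[4]=Y[7]; then W at X[6]=Y[8]; then W at X[8]=Y[9]; all 5 characters appear in both, in order, and the DP table's final entry dp[8][9] is also 5, so no common subsequence is longer.

5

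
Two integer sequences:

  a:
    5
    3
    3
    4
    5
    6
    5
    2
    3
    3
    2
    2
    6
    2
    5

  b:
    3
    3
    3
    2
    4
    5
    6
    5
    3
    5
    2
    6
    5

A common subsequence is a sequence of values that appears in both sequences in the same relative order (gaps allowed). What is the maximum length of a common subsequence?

Match 3 (a #2, b #2), 3 (a #3, b #3), 4 (a #4, b #5), 5 (a #5, b #6), 6 (a #6, b #7), 5 (a #7, b #8), 3 (a #9, b #9), 2 (a #12, b #11), 6 (a #13, b #12), 5 (a #15, b #13) — 10 values in the same relative order in both. Since dp[15][13] = 10, nothing longer is possible.

10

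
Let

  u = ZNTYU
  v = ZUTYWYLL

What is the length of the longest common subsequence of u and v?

Pick Z (u #1, v #1), then T (u #3, v #3), then Y (u #4, v #6); all 3 characters appear in both, in order. dp[5][8] = 3 confirms this is the maximum.

3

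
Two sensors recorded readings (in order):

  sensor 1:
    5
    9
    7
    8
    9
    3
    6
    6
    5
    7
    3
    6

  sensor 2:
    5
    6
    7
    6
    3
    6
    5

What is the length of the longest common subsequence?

5

Let dp[i][j] be the LCS length of the first i values of sensor 1 and the first j values of sensor 2. dp[i][j] = dp[i-1][j-1]+1 when the i-th and j-th values match, else max(dp[i-1][j], dp[i][j-1]).
    ·  5  6  7  6  3  6  5
 ·  0  0  0  0  0  0  0  0
 5  0  1  1  1  1  1  1  1
 9  0  1  1  1  1  1  1  1
 7  0  1  1  2  2  2  2  2
 8  0  1  1  2  2  2  2  2
 9  0  1  1  2  2  2  2  2
 3  0  1  1  2  2  3  3  3
 6  0  1  2  2  3  3  4  4
 6  0  1  2  2  3  3  4  4
 5  0  1  2  2  3  3  4  5
 7  0  1  2  3  3  3  4  5
 3  0  1  2  3  3  4  4  5
 6  0  1  2  3  4  4  5  5
dp[12][7] = 5. One LCS (by backtracking along matches): 5, 7, 3, 6, 5.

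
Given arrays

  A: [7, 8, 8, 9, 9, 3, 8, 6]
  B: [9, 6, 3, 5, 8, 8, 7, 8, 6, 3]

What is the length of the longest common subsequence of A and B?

Pick 8 (A #2, B #5); then 8 (A #3, B #6); then 8 (A #7, B #8); then 6 (A #8, B #9); all 4 values appear in both, in order. Since dp[8][10] = 4, nothing longer is possible.

4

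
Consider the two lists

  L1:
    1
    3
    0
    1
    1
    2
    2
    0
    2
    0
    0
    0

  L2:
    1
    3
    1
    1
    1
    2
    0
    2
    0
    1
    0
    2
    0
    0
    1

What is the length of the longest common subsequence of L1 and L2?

10

One common subsequence of length 10: 1 (L1 #1, L2 #1), then 3 (L1 #2, L2 #2), then 1 (L1 #4, L2 #4), then 1 (L1 #5, L2 #5), then 2 (L1 #6, L2 #6), then 2 (L1 #7, L2 #8), then 0 (L1 #8, L2 #11), then 2 (L1 #9, L2 #12), then 0 (L1 #10, L2 #13), then 0 (L1 #11, L2 #14). dp[12][15] = 10 confirms this is the maximum.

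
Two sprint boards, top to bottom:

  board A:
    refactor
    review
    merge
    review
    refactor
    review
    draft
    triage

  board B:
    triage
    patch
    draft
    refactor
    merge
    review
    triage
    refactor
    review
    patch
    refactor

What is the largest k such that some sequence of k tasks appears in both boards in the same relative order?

Taking refactor at board A[1]=board B[4], merge at board A[3]=board B[5], review at board A[4]=board B[6], refactor at board A[5]=board B[8], review at board A[6]=board B[9] gives a common subsequence of length 5. The LCS DP gives dp[8][11] = 5, so this is optimal.

5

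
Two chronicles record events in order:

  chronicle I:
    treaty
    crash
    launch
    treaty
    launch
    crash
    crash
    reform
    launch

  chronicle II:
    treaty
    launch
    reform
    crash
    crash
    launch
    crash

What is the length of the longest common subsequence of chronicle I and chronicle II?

5

One common subsequence of length 5: treaty at chronicle I[1]=chronicle II[1], launch at chronicle I[3]=chronicle II[2], crash at chronicle I[6]=chronicle II[4], crash at chronicle I[7]=chronicle II[5], launch at chronicle I[9]=chronicle II[6]. dp[9][7] = 5 confirms this is the maximum.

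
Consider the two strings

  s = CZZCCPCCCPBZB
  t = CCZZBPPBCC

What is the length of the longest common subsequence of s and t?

6

Let dp[i][j] be the LCS length of the first i characters of s and the first j characters of t. dp[i][j] = dp[i-1][j-1]+1 when the i-th and j-th characters match, else max(dp[i-1][j], dp[i][j-1]).
    ·  C  C  Z  Z  B  P  P  B  C  C
 ·  0  0  0  0  0  0  0  0  0  0  0
 C  0  1  1  1  1  1  1  1  1  1  1
 Z  0  1  1  2  2  2  2  2  2  2  2
 Z  0  1  1  2  3  3  3  3  3  3  3
 C  0  1  2  2  3  3  3  3  3  4  4
 C  0  1  2  2  3  3  3  3  3  4  5
 P  0  1  2  2  3  3  4  4  4  4  5
 C  0  1  2  2  3  3  4  4  4  5  5
 C  0  1  2  2  3  3  4  4  4  5  6
 C  0  1  2  2  3  3  4  4  4  5  6
 P  0  1  2  2  3  3  4  5  5  5  6
 B  0  1  2  2  3  4  4  5  6  6  6
 Z  0  1  2  3  3  4  4  5  6  6  6
 B  0  1  2  3  3  4  4  5  6  6  6
dp[13][10] = 6. One LCS (by backtracking along matches): CZZPCC.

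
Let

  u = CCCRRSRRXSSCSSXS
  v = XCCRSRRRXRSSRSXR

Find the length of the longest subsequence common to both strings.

11

Match C at u[2]=v[2], C at u[3]=v[3], R at u[4]=v[4], R at u[5]=v[6], R at u[7]=v[7], R at u[8]=v[8], X at u[9]=v[9], S at u[10]=v[11], S at u[11]=v[12], S at u[14]=v[14], X at u[15]=v[15] — 11 characters in the same relative order in both. The LCS DP gives dp[16][16] = 11, so this is optimal.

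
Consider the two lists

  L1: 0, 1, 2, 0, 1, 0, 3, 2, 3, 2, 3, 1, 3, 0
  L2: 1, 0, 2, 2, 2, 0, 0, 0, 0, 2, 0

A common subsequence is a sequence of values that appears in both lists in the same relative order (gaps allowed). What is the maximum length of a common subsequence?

6

One common subsequence of length 6: 0 [1,2] → 2 [3,5] → 0 [4,8] → 0 [6,9] → 2 [10,10] → 0 [14,11]. The LCS DP gives dp[14][11] = 6, so this is optimal.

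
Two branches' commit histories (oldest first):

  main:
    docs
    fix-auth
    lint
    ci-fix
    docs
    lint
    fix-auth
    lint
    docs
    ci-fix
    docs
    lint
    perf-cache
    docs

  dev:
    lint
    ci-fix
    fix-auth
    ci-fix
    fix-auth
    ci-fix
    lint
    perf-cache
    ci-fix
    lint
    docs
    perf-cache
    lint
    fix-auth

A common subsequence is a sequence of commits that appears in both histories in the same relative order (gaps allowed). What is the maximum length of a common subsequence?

7

Taking fix-auth (main #2, dev #3), then ci-fix (main #4, dev #4), then fix-auth (main #7, dev #5), then lint (main #8, dev #7), then ci-fix (main #10, dev #9), then docs (main #11, dev #11), then lint (main #12, dev #13) gives a common subsequence of length 7. dp[14][14] = 7 confirms this is the maximum.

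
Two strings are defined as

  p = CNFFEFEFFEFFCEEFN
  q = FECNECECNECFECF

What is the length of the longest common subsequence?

Match C at p[1]=q[3], then N at p[2]=q[4], then E at p[5]=q[7], then E at p[7]=q[10], then F at p[9]=q[12], then E at p[10]=q[13], then C at p[13]=q[14], then F at p[16]=q[15] — 8 characters in the same relative order in both, and the DP table's final entry dp[17][15] is also 8, so no common subsequence is longer.

8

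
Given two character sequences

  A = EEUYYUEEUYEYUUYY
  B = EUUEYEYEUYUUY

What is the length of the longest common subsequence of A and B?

11

Pick E at A[2]=B[1] → U at A[3]=B[2] → U at A[6]=B[3] → E at A[7]=B[4] → E at A[8]=B[6] → Y at A[10]=B[7] → E at A[11]=B[8] → Y at A[12]=B[10] → U at A[13]=B[11] → U at A[14]=B[12] → Y at A[16]=B[13]; all 11 characters appear in both, in order. dp[16][13] = 11 confirms this is the maximum.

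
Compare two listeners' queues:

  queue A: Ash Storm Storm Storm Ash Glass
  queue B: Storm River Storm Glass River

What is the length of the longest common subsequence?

3

Pick Storm at queue A[2]=queue B[1], then Storm at queue A[4]=queue B[3], then Glass at queue A[6]=queue B[4]; all 3 songs appear in both, in order. Since dp[6][5] = 3, nothing longer is possible.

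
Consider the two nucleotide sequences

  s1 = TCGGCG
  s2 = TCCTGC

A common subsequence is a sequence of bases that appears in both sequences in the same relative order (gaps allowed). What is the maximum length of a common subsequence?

One common subsequence of length 4: T at s1[1]=s2[1] → C at s1[2]=s2[3] → G at s1[4]=s2[5] → C at s1[5]=s2[6]. The LCS DP gives dp[6][6] = 4, so this is optimal.

4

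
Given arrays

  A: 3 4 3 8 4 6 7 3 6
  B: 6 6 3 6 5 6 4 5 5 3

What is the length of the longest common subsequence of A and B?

3

One common subsequence of length 3: 3 [1,3], 4 [2,7], 3 [8,10], and the DP table's final entry dp[9][10] is also 3, so no common subsequence is longer.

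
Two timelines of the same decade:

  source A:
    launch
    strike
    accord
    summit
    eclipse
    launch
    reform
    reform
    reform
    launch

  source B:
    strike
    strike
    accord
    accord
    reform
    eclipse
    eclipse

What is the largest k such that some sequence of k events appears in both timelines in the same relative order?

Match strike [2,2] → accord [3,4] → eclipse [5,7] — 3 events in the same relative order in both. Since dp[10][7] = 3, nothing longer is possible.

3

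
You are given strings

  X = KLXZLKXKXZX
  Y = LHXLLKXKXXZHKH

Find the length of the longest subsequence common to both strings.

Pick L [2,1]; then X [3,3]; then L [5,5]; then K [6,6]; then X [7,7]; then K [8,8]; then X [9,10]; then Z [10,11]; all 8 characters appear in both, in order. The LCS DP gives dp[11][14] = 8, so this is optimal.

8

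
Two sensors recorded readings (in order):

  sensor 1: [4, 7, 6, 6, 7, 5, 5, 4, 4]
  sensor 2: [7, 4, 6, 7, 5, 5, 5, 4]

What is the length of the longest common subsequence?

6

Let dp[i][j] be the LCS length of the first i values of sensor 1 and the first j values of sensor 2. dp[i][j] = dp[i-1][j-1]+1 when the i-th and j-th values match, else max(dp[i-1][j], dp[i][j-1]).
    ·  7  4  6  7  5  5  5  4
 ·  0  0  0  0  0  0  0  0  0
 4  0  0  1  1  1  1  1  1  1
 7  0  1  1  1  2  2  2  2  2
 6  0  1  1  2  2  2  2  2  2
 6  0  1  1  2  2  2  2  2  2
 7  0  1  1  2  3  3  3  3  3
 5  0  1  1  2  3  4  4  4  4
 5  0  1  1  2  3  4  5  5  5
 4  0  1  2  2  3  4  5  5  6
 4  0  1  2  2  3  4  5  5  6
dp[9][8] = 6. One LCS (by backtracking along matches): 4, 6, 7, 5, 5, 4.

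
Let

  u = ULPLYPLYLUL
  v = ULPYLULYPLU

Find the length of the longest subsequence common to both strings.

8

Let dp[i][j] be the LCS length of the first i characters of u and the first j characters of v. dp[i][j] = dp[i-1][j-1]+1 when the i-th and j-th characters match, else max(dp[i-1][j], dp[i][j-1]).
    ·  U  L  P  Y  L  U  L  Y  P  L  U
 ·  0  0  0  0  0  0  0  0  0  0  0  0
 U  0  1  1  1  1  1  1  1  1  1  1  1
 L  0  1  2  2  2  2  2  2  2  2  2  2
 P  0  1  2  3  3  3  3  3  3  3  3  3
 L  0  1  2  3  3  4  4  4  4  4  4  4
 Y  0  1  2  3  4  4  4  4  5  5  5  5
 P  0  1  2  3  4  4  4  4  5  6  6  6
 L  0  1  2  3  4  5  5  5  5  6  7  7
 Y  0  1  2  3  4  5  5  5  6  6  7  7
 L  0  1  2  3  4  5  5  6  6  6  7  7
 U  0  1  2  3  4  5  6  6  6  6  7  8
 L  0  1  2  3  4  5  6  7  7  7  7  8
dp[11][11] = 8. One LCS (by backtracking along matches): ULPLYPLU.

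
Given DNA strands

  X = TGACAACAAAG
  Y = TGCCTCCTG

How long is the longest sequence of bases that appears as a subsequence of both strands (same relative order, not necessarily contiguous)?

Taking T (X #1, Y #1) → G (X #2, Y #2) → C (X #4, Y #6) → C (X #7, Y #7) → G (X #11, Y #9) gives a common subsequence of length 5, and the DP table's final entry dp[11][9] is also 5, so no common subsequence is longer.

5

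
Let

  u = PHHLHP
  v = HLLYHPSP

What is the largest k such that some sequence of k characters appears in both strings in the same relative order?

4

Let dp[i][j] be the LCS length of the first i characters of u and the first j characters of v. dp[i][j] = dp[i-1][j-1]+1 when the i-th and j-th characters match, else max(dp[i-1][j], dp[i][j-1]).
    ·  H  L  L  Y  H  P  S  P
 ·  0  0  0  0  0  0  0  0  0
 P  0  0  0  0  0  0  1  1  1
 H  0  1  1  1  1  1  1  1  1
 H  0  1  1  1  1  2  2  2  2
 L  0  1  2  2  2  2  2  2  2
 H  0  1  2  2  2  3  3  3  3
 P  0  1  2  2  2  3  4  4  4
dp[6][8] = 4. One LCS (by backtracking along matches): HLHP.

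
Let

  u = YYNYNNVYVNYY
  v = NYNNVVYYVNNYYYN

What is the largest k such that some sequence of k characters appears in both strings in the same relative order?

Match N [3,1] → Y [4,2] → N [5,3] → N [6,4] → V [7,6] → Y [8,8] → V [9,9] → N [10,11] → Y [11,13] → Y [12,14] — 10 characters in the same relative order in both. Since dp[12][15] = 10, nothing longer is possible.

10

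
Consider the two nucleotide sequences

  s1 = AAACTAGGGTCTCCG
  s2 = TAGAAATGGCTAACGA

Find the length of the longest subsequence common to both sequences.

One common subsequence of length 10: A (s1 #1, s2 #4) → A (s1 #2, s2 #5) → A (s1 #3, s2 #6) → T (s1 #5, s2 #7) → G (s1 #8, s2 #8) → G (s1 #9, s2 #9) → C (s1 #11, s2 #10) → T (s1 #12, s2 #11) → C (s1 #14, s2 #14) → G (s1 #15, s2 #15). dp[15][16] = 10 confirms this is the maximum.

10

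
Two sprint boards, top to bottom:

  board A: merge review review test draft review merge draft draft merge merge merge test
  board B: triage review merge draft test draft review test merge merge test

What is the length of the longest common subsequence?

7

Pick merge (board A #1, board B #3), then test (board A #4, board B #5), then draft (board A #5, board B #6), then review (board A #6, board B #7), then merge (board A #11, board B #9), then merge (board A #12, board B #10), then test (board A #13, board B #11); all 7 tasks appear in both, in order. Since dp[13][11] = 7, nothing longer is possible.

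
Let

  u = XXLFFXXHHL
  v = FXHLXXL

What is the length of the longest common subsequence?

5

Let dp[i][j] be the LCS length of the first i characters of u and the first j characters of v. dp[i][j] = dp[i-1][j-1]+1 when the i-th and j-th characters match, else max(dp[i-1][j], dp[i][j-1]).
    ·  F  X  H  L  X  X  L
 ·  0  0  0  0  0  0  0  0
 X  0  0  1  1  1  1  1  1
 X  0  0  1  1  1  2  2  2
 L  0  0  1  1  2  2  2  3
 F  0  1  1  1  2  2  2  3
 F  0  1  1  1  2  2  2  3
 X  0  1  2  2  2  3  3  3
 X  0  1  2  2  2  3  4  4
 H  0  1  2  3  3  3  4  4
 H  0  1  2  3  3  3  4  4
 L  0  1  2  3  4  4  4  5
dp[10][7] = 5. One LCS (by backtracking along matches): XLXXL.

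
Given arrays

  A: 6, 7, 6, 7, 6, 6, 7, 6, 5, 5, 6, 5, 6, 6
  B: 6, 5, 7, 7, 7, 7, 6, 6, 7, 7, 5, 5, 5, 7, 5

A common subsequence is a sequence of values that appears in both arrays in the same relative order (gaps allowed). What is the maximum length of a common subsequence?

9

Taking 6 (A #1, B #1), 7 (A #2, B #5), 7 (A #4, B #6), 6 (A #5, B #7), 6 (A #6, B #8), 7 (A #7, B #10), 5 (A #9, B #12), 5 (A #10, B #13), 5 (A #12, B #15) gives a common subsequence of length 9. The LCS DP gives dp[14][15] = 9, so this is optimal.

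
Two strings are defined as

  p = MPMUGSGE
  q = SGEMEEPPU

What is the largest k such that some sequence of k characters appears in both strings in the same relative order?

Let dp[i][j] be the LCS length of the first i characters of p and the first j characters of q. dp[i][j] = dp[i-1][j-1]+1 when the i-th and j-th characters match, else max(dp[i-1][j], dp[i][j-1]).
    ·  S  G  E  M  E  E  P  P  U
 ·  0  0  0  0  0  0  0  0  0  0
 M  0  0  0  0  1  1  1  1  1  1
 P  0  0  0  0  1  1  1  2  2  2
 M  0  0  0  0  1  1  1  2  2  2
 U  0  0  0  0  1  1  1  2  2  3
 G  0  0  1  1  1  1  1  2  2  3
 S  0  1  1  1  1  1  1  2  2  3
 G  0  1  2  2  2  2  2  2  2  3
 E  0  1  2  3  3  3  3  3  3  3
dp[8][9] = 3. One LCS (by backtracking along matches): MPU.

3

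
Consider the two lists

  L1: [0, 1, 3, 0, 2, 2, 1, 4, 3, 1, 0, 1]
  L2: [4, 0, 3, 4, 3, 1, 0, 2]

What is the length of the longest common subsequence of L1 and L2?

6

Let dp[i][j] be the LCS length of the first i values of L1 and the first j values of L2. dp[i][j] = dp[i-1][j-1]+1 when the i-th and j-th values match, else max(dp[i-1][j], dp[i][j-1]).
    ·  4  0  3  4  3  1  0  2
 ·  0  0  0  0  0  0  0  0  0
 0  0  0  1  1  1  1  1  1  1
 1  0  0  1  1  1  1  2  2  2
 3  0  0  1  2  2  2  2  2  2
 0  0  0  1  2  2  2  2  3  3
 2  0  0  1  2  2  2  2  3  4
 2  0  0  1  2  2  2  2  3  4
 1  0  0  1  2  2  2  3  3  4
 4  0  1  1  2  3  3  3  3  4
 3  0  1  1  2  3  4  4  4  4
 1  0  1  1  2  3  4  5  5  5
 0  0  1  2  2  3  4  5  6  6
 1  0  1  2  2  3  4  5  6  6
dp[12][8] = 6. One LCS (by backtracking along matches): 0, 3, 4, 3, 1, 0.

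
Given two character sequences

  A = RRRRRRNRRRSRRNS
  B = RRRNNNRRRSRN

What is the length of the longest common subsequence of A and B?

10

Match R at A[1]=B[1], R at A[2]=B[2], R at A[3]=B[3], N at A[7]=B[6], R at A[8]=B[7], R at A[9]=B[8], R at A[10]=B[9], S at A[11]=B[10], R at A[13]=B[11], N at A[14]=B[12] — 10 characters in the same relative order in both. Since dp[15][12] = 10, nothing longer is possible.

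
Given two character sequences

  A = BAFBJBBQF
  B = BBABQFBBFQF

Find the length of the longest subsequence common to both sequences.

Let dp[i][j] be the LCS length of the first i characters of A and the first j characters of B. dp[i][j] = dp[i-1][j-1]+1 when the i-th and j-th characters match, else max(dp[i-1][j], dp[i][j-1]).
    ·  B  B  A  B  Q  F  B  B  F  Q  F
 ·  0  0  0  0  0  0  0  0  0  0  0  0
 B  0  1  1  1  1  1  1  1  1  1  1  1
 A  0  1  1  2  2  2  2  2  2  2  2  2
 F  0  1  1  2  2  2  3  3  3  3  3  3
 B  0  1  2  2  3  3  3  4  4  4  4  4
 J  0  1  2  2  3  3  3  4  4  4  4  4
 B  0  1  2  2  3  3  3  4  5  5  5  5
 B  0  1  2  2  3  3  3  4  5  5  5  5
 Q  0  1  2  2  3  4  4  4  5  5  6  6
 F  0  1  2  2  3  4  5  5  5  6  6  7
dp[9][11] = 7. One LCS (by backtracking along matches): BAFBBQF.

7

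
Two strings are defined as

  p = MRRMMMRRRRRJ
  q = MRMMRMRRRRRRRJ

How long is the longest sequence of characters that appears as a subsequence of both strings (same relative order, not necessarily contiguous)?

11

Pick M at p[1]=q[1]; then R at p[3]=q[2]; then M at p[4]=q[3]; then M at p[5]=q[4]; then M at p[6]=q[6]; then R at p[7]=q[9]; then R at p[8]=q[10]; then R at p[9]=q[11]; then R at p[10]=q[12]; then R at p[11]=q[13]; then J at p[12]=q[14]; all 11 characters appear in both, in order, and the DP table's final entry dp[12][14] is also 11, so no common subsequence is longer.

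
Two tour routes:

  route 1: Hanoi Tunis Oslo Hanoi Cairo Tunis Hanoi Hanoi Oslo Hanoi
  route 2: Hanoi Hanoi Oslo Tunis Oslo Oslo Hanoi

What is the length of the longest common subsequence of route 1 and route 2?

5

One common subsequence of length 5: Hanoi (route 1 #1, route 2 #2), Tunis (route 1 #2, route 2 #4), Oslo (route 1 #3, route 2 #5), Oslo (route 1 #9, route 2 #6), Hanoi (route 1 #10, route 2 #7). dp[10][7] = 5 confirms this is the maximum.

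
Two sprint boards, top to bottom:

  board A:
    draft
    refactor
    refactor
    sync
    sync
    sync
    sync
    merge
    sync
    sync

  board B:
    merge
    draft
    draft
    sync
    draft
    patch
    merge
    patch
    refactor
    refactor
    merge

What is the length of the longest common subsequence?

Pick draft (board A #1, board B #5), then refactor (board A #2, board B #9), then refactor (board A #3, board B #10), then merge (board A #8, board B #11); all 4 tasks appear in both, in order, and the DP table's final entry dp[10][11] is also 4, so no common subsequence is longer.

4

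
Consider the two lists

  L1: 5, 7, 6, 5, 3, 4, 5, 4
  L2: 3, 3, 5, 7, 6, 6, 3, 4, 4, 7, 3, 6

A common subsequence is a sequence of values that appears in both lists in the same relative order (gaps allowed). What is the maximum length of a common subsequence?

Taking 5 (L1 #1, L2 #3), then 7 (L1 #2, L2 #4), then 6 (L1 #3, L2 #6), then 3 (L1 #5, L2 #7), then 4 (L1 #6, L2 #8), then 4 (L1 #8, L2 #9) gives a common subsequence of length 6. The LCS DP gives dp[8][12] = 6, so this is optimal.

6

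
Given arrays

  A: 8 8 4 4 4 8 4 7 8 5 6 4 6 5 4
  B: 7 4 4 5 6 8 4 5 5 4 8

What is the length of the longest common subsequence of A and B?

7

Taking 4 [3,2]; then 4 [4,3]; then 8 [6,6]; then 4 [7,7]; then 5 [10,8]; then 5 [14,9]; then 4 [15,10] gives a common subsequence of length 7, and the DP table's final entry dp[15][11] is also 7, so no common subsequence is longer.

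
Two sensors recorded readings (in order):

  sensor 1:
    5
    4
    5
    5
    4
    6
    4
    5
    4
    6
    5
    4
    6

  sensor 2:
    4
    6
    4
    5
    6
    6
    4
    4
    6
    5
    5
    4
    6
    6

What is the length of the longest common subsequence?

Match 4 [2,3], 5 [3,4], 6 [6,6], 4 [7,7], 4 [9,8], 6 [10,9], 5 [11,11], 4 [12,12], 6 [13,14] — 9 values in the same relative order in both. The LCS DP gives dp[13][14] = 9, so this is optimal.

9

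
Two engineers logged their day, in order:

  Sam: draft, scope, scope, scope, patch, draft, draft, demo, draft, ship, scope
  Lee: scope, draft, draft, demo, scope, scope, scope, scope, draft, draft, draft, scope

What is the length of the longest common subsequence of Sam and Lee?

Taking draft (Sam #1, Lee #3); then scope (Sam #2, Lee #6); then scope (Sam #3, Lee #7); then scope (Sam #4, Lee #8); then draft (Sam #6, Lee #9); then draft (Sam #7, Lee #10); then draft (Sam #9, Lee #11); then scope (Sam #11, Lee #12) gives a common subsequence of length 8. Since dp[11][12] = 8, nothing longer is possible.

8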